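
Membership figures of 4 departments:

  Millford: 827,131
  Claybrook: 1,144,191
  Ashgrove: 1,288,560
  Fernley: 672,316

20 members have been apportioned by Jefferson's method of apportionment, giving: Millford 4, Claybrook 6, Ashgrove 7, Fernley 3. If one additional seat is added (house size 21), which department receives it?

Priority for the next seat is population ÷ (current seats + 1).
Priorities: Millford 165426.200, Claybrook 163455.857, Ashgrove 161070.000, Fernley 168079.000.
Highest priority: Fernley.

Fernley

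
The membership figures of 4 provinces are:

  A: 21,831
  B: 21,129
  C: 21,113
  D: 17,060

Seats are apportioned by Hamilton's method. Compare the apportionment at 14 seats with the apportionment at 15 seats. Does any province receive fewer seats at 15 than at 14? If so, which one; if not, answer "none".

At 14 seats: A 4, B 4, C 3, D 3.
At 15 seats: A 4, B 4, C 4, D 3.
No province's allocation decreased.

none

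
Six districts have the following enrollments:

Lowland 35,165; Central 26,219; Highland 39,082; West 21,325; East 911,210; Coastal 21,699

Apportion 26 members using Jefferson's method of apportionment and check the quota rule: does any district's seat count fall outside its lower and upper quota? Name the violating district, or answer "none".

East

Standard quotas: Lowland 0.867, Central 0.646, Highland 0.963, West 0.526, East 22.463, Coastal 0.535.
Jefferson allocation: Lowland 0, Central 0, Highland 1, West 0, East 25, Coastal 0.
East has quota 22.463 (lower 22, upper 23) but receives 25 — outside the quota interval.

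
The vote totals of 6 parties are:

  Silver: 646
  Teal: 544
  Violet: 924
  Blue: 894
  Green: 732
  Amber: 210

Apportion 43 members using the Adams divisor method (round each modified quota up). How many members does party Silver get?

7

Standard divisor 3950/43 ≈ 91.86; standard quotas: Silver 7.032, Teal 5.922, Violet 10.059, Blue 9.732, Green 7.969, Amber 2.286.
Rounding up gives 8, 6, 11, 10, 8, 3 = 46 seats, so the divisor must be adjusted.
With modified divisor 100: modified quotas Silver 6.460, Teal 5.440, Violet 9.240, Blue 8.940, Green 7.320, Amber 2.100.
Rounding up: Silver 7, Teal 6, Violet 10, Blue 9, Green 8, Amber 3 (total 43).
Silver receives 7.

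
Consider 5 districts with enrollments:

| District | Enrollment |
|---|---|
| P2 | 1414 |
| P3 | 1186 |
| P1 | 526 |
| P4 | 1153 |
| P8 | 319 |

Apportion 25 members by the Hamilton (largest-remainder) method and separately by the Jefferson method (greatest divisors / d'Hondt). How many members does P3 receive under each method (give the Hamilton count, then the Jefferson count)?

6 and 7

Hamilton: P2 8, P3 6, P1 3, P4 6, P8 2.
Jefferson: P2 8, P3 7, P1 3, P4 6, P8 1.
P3 gets 6 under Hamilton and 7 under Jefferson.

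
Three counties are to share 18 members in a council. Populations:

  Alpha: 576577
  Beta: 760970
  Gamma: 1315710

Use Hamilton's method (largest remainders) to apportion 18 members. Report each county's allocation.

Alpha 4; Beta 5; Gamma 9

Total 2653257; standard divisor 2653257/18 ≈ 147403.167.
Standard quotas: Alpha 3.9116, Beta 5.1625, Gamma 8.9259.
Lower quotas: Alpha 3, Beta 5, Gamma 8 (sum 16, leaving 2 seats).
Remainders in descending order: Gamma 0.9259, Alpha 0.9116, Beta 0.1625.
Largest remainders: Gamma, Alpha receive the extra seats.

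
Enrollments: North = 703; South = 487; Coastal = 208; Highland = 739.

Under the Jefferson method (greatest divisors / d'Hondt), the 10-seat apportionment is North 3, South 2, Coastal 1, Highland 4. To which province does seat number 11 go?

North

Priority for the next seat is population ÷ (current seats + 1).
Priorities: North 175.750, South 162.333, Coastal 104.000, Highland 147.800.
Highest priority: North.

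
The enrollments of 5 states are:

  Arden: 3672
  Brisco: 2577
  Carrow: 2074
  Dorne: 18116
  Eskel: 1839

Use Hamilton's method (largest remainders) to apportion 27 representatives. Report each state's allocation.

Arden 4, Brisco 2, Carrow 2, Dorne 17, Eskel 2

Total 28278; standard divisor 28278/27 ≈ 1047.333.
Standard quotas: Arden 3.5060, Brisco 2.4605, Carrow 1.9803, Dorne 17.2973, Eskel 1.7559.
Lower quotas: Arden 3, Brisco 2, Carrow 1, Dorne 17, Eskel 1 (sum 24, leaving 3 seats).
Remainders in descending order: Carrow 0.9803, Eskel 0.7559, Arden 0.5060, Brisco 0.4605, Dorne 0.2973.
Largest remainders: Carrow, Eskel, Arden receive the extra seats.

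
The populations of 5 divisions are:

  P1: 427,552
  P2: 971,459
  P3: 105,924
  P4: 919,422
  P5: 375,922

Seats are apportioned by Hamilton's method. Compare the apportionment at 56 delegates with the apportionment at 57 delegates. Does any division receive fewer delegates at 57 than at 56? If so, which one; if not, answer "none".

P5

At 56 seats: P1 9, P2 19, P3 2, P4 18, P5 8.
At 57 seats: P1 9, P2 20, P3 2, P4 19, P5 7.
P5 drops from 8 to 7.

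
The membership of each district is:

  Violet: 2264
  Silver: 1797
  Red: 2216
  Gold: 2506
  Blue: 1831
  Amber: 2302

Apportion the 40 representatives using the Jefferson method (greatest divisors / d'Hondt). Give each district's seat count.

Violet 7, Silver 5, Red 7, Gold 8, Blue 6, Amber 7

Standard divisor 12916/40 ≈ 322.9; standard quotas: Violet 7.011, Silver 5.565, Red 6.863, Gold 7.761, Blue 5.670, Amber 7.129.
Rounding down gives 7, 5, 6, 7, 5, 7 = 37 seats, so the divisor must be adjusted.
With modified divisor 302: modified quotas Violet 7.497, Silver 5.950, Red 7.338, Gold 8.298, Blue 6.063, Amber 7.623.
Rounding down: Violet 7, Silver 5, Red 7, Gold 8, Blue 6, Amber 7 (total 40).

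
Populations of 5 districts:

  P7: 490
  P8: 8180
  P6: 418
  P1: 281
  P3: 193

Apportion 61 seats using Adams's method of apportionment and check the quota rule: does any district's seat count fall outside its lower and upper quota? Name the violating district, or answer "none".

Standard quotas: P7 3.126, P8 52.184, P6 2.667, P1 1.793, P3 1.231.
Adams allocation: P7 3, P8 51, P6 3, P1 2, P3 2.
P8 has quota 52.184 (lower 52, upper 53) but receives 51 — outside the quota interval.

P8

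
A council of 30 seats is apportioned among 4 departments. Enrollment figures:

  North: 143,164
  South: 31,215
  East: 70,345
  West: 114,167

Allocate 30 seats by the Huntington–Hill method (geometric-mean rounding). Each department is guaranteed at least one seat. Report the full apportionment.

North: 12; South: 3; East: 6; West: 9

With divisor 12248: modified quotas North 11.689, South 2.549, East 5.743, West 9.321.
Geometric-mean thresholds: North √(11·12)=11.489, South √(2·3)=2.449, East √(5·6)=5.477, West √(9·10)=9.487.
Each quota rounded against its threshold gives North 12, South 3, East 6, West 9 (total 30).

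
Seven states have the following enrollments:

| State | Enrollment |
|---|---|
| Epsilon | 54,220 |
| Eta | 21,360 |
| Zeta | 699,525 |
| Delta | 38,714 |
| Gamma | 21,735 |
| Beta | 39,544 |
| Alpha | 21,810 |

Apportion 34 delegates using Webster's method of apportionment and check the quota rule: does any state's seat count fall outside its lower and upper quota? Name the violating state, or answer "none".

none

Standard quotas: Epsilon 2.055, Eta 0.810, Zeta 26.518, Delta 1.468, Gamma 0.824, Beta 1.499, Alpha 0.827.
Webster allocation: Epsilon 2, Eta 1, Zeta 27, Delta 1, Gamma 1, Beta 1, Alpha 1.
Every allocation lies between the lower and upper quota.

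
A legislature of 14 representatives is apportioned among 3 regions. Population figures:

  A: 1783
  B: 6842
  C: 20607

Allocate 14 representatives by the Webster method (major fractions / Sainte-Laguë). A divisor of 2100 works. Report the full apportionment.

A 1, B 3, C 10

With modified divisor 2100: modified quotas A 0.849, B 3.258, C 9.813.
Rounding to the nearest integer: A 1, B 3, C 10 (total 14).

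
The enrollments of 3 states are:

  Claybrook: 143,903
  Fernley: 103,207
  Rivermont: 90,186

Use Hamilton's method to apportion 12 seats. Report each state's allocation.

Claybrook=5; Fernley=4; Rivermont=3

The standard divisor is 337296/12 = 28108.
Standard quotas: Claybrook 5.1196, Fernley 3.6718, Rivermont 3.2086.
Lower quotas: Claybrook 5, Fernley 3, Rivermont 3 (sum 11, leaving 1 seat).
Remainders in descending order: Fernley 0.6718, Rivermont 0.2086, Claybrook 0.1196.
The surplus seat goes to Fernley.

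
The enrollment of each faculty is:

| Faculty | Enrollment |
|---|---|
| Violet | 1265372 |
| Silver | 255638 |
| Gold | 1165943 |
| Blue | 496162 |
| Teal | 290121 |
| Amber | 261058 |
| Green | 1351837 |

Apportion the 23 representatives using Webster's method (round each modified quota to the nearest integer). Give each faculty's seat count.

Violet=6; Silver=1; Gold=6; Blue=2; Teal=1; Amber=1; Green=6

Standard divisor 5086131/23 ≈ 221136.13; standard quotas: Violet 5.722, Silver 1.156, Gold 5.273, Blue 2.244, Teal 1.312, Amber 1.181, Green 6.113.
Rounding to the nearest integer gives 6, 1, 5, 2, 1, 1, 6 = 22 seats, so the divisor must be adjusted.
With modified divisor 210000: modified quotas Violet 6.026, Silver 1.217, Gold 5.552, Blue 2.363, Teal 1.382, Amber 1.243, Green 6.437.
Rounding to the nearest integer: Violet 6, Silver 1, Gold 6, Blue 2, Teal 1, Amber 1, Green 6 (total 23).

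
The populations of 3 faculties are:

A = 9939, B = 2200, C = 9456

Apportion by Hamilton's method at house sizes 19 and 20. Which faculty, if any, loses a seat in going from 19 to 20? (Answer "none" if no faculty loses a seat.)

At 19 seats: A 9, B 2, C 8.
At 20 seats: A 9, B 2, C 9.
No faculty's allocation decreased.

none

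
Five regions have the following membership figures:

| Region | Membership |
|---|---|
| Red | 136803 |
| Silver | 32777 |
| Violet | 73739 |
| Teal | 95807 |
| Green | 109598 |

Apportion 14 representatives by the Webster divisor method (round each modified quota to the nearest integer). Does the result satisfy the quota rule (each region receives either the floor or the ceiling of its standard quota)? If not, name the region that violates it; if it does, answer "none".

Standard quotas: Red 4.268, Silver 1.023, Violet 2.301, Teal 2.989, Green 3.419.
Webster allocation: Red 4, Silver 1, Violet 2, Teal 3, Green 4.
Every allocation lies between the lower and upper quota.

none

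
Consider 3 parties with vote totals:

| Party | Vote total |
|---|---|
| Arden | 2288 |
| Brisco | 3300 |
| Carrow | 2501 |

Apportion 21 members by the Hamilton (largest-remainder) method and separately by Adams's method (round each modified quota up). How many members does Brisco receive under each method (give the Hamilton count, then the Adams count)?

9 and 8

Hamilton: Arden 6, Brisco 9, Carrow 6.
Adams: Arden 6, Brisco 8, Carrow 7.
Brisco gets 9 under Hamilton and 8 under Adams.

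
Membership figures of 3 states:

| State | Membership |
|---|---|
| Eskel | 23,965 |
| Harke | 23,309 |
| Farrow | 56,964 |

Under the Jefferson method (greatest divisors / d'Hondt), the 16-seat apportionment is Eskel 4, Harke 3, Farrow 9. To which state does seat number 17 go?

Priority for the next seat is population ÷ (current seats + 1).
Priorities: Eskel 4793.000, Harke 5827.250, Farrow 5696.400.
Highest priority: Harke.

Harke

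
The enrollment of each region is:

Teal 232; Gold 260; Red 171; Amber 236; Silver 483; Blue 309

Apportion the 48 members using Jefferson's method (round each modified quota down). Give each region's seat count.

Standard divisor 1691/48 ≈ 35.229; standard quotas: Teal 6.585, Gold 7.380, Red 4.854, Amber 6.699, Silver 13.710, Blue 8.771.
Rounding down gives 6, 7, 4, 6, 13, 8 = 44 seats, so the divisor must be adjusted.
With modified divisor 33.4: modified quotas Teal 6.946, Gold 7.784, Red 5.120, Amber 7.066, Silver 14.461, Blue 9.251.
Rounding down: Teal 6, Gold 7, Red 5, Amber 7, Silver 14, Blue 9 (total 48).

Teal: 6; Gold: 7; Red: 5; Amber: 7; Silver: 14; Blue: 9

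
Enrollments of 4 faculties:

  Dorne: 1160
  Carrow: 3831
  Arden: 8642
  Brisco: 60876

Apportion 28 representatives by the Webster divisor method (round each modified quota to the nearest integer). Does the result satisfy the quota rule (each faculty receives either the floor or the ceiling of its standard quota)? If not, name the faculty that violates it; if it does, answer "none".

Brisco

Standard quotas: Dorne 0.436, Carrow 1.440, Arden 3.248, Brisco 22.877.
Webster allocation: Dorne 0, Carrow 1, Arden 3, Brisco 24.
Brisco has quota 22.877 (lower 22, upper 23) but receives 24 — outside the quota interval.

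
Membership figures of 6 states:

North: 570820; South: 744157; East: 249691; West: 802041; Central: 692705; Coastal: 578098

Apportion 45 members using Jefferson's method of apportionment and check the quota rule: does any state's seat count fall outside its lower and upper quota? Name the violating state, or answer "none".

none

Standard quotas: North 7.062, South 9.206, East 3.089, West 9.922, Central 8.570, Coastal 7.152.
Jefferson allocation: North 7, South 9, East 3, West 10, Central 9, Coastal 7.
Every allocation lies between the lower and upper quota.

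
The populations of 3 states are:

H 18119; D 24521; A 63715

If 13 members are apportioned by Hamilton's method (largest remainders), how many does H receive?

Standard divisor: 106355 ÷ 13 ≈ 8181.154.
Standard quotas: H 2.2147, D 2.9973, A 7.7880.
Lower quotas: H 2, D 2, A 7 (sum 11, leaving 2 seats).
Remainders in descending order: D 0.9973, A 0.7880, H 0.2147.
The surplus seats go to D, A.
H receives 2.

2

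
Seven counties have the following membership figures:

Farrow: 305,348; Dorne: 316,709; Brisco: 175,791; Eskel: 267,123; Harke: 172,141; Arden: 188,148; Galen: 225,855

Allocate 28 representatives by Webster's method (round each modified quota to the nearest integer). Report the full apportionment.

Standard divisor 1651115/28 ≈ 58968.393; standard quotas: Farrow 5.178, Dorne 5.371, Brisco 2.981, Eskel 4.530, Harke 2.919, Arden 3.191, Galen 3.830.
Rounding to the nearest integer gives Farrow 5, Dorne 5, Brisco 3, Eskel 5, Harke 3, Arden 3, Galen 4 — total 28, matching the house size, so no adjustment is needed.

Farrow=5, Dorne=5, Brisco=3, Eskel=5, Harke=3, Arden=3, Galen=4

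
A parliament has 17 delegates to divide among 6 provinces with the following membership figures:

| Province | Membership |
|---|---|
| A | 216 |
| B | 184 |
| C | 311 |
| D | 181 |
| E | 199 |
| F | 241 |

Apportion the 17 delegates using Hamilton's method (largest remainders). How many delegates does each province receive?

Total 1332; standard divisor 1332/17 ≈ 78.353.
Standard quotas: A 2.757, B 2.348, C 3.969, D 2.310, E 2.540, F 3.076.
Lower quotas: A 2, B 2, C 3, D 2, E 2, F 3 (sum 14, leaving 3 seats).
Remainders in descending order: C 0.969, A 0.757, E 0.540, B 0.348, D 0.310, F 0.076.
The surplus seats go to C, A, E.

A: 3, B: 2, C: 4, D: 2, E: 3, F: 3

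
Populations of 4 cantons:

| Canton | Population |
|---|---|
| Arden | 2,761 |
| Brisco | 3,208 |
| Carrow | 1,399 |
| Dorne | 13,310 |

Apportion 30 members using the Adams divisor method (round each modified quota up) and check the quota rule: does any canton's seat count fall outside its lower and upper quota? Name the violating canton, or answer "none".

none

Standard quotas: Arden 4.006, Brisco 4.654, Carrow 2.030, Dorne 19.310.
Adams allocation: Arden 4, Brisco 5, Carrow 2, Dorne 19.
Every allocation lies between the lower and upper quota.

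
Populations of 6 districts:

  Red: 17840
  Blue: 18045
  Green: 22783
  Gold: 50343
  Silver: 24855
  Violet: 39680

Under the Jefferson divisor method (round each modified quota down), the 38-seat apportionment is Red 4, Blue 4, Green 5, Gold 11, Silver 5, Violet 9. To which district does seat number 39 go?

Gold

Priority for the next seat is population ÷ (current seats + 1).
Priorities: Red 3568.000, Blue 3609.000, Green 3797.167, Gold 4195.250, Silver 4142.500, Violet 3968.000.
Highest priority: Gold.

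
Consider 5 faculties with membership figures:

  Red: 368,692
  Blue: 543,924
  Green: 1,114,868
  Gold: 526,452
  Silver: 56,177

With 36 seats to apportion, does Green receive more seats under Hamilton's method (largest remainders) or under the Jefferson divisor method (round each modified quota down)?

Hamilton: Red 5, Blue 8, Green 15, Gold 7, Silver 1.
Jefferson: Red 5, Blue 8, Green 16, Gold 7, Silver 0.
Green gets 15 under Hamilton and 16 under Jefferson.

Jefferson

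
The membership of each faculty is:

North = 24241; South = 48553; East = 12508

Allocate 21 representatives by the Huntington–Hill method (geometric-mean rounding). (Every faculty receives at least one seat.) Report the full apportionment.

North: 6, South: 12, East: 3

With divisor 4057: modified quotas North 5.975, South 11.968, East 3.083.
Geometric-mean thresholds: North √(5·6)=5.477, South √(11·12)=11.489, East √(3·4)=3.464.
Each quota rounded against its threshold gives North 6, South 12, East 3 (total 21).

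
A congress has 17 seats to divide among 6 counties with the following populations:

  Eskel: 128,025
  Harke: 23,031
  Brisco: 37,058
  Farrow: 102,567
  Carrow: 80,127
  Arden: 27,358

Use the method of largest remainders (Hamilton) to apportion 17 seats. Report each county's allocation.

Eskel=6; Harke=1; Brisco=2; Farrow=4; Carrow=3; Arden=1

Standard divisor: 398166 ÷ 17 ≈ 23421.529.
Standard quotas: Eskel 5.4661, Harke 0.9833, Brisco 1.5822, Farrow 4.3792, Carrow 3.4211, Arden 1.1681.
Lower quotas: Eskel 5, Harke 0, Brisco 1, Farrow 4, Carrow 3, Arden 1 (sum 14, leaving 3 seats).
Remainders in descending order: Harke 0.9833, Brisco 0.5822, Eskel 0.4661, Carrow 0.4211, Farrow 0.3792, Arden 0.1681.
Largest remainders: Harke, Brisco, Eskel receive the extra seats.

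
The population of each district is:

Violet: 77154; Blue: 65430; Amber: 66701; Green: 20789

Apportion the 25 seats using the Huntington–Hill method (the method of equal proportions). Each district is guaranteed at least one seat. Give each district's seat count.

With divisor 9003: modified quotas Violet 8.570, Blue 7.268, Amber 7.409, Green 2.309.
Geometric-mean thresholds: Violet √(8·9)=8.485, Blue √(7·8)=7.483, Amber √(7·8)=7.483, Green √(2·3)=2.449.
Each quota rounded against its threshold gives Violet 9, Blue 7, Amber 7, Green 2 (total 25).

Violet=9; Blue=7; Amber=7; Green=2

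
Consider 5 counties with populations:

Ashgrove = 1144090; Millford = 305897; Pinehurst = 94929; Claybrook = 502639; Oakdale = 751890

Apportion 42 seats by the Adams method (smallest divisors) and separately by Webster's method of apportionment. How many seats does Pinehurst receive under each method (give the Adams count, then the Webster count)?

Adams: Ashgrove 16, Millford 5, Pinehurst 2, Claybrook 8, Oakdale 11.
Webster: Ashgrove 17, Millford 5, Pinehurst 1, Claybrook 8, Oakdale 11.
Pinehurst gets 2 under Adams and 1 under Webster.

2 and 1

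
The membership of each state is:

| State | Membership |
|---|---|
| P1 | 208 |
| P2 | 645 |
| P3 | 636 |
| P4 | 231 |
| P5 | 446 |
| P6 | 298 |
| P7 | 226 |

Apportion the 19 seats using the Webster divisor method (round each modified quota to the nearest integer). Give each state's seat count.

Standard divisor 2690/19 ≈ 141.579; standard quotas: P1 1.469, P2 4.556, P3 4.492, P4 1.632, P5 3.150, P6 2.105, P7 1.596.
Rounding to the nearest integer gives P1 1, P2 5, P3 4, P4 2, P5 3, P6 2, P7 2 — total 19, matching the house size, so no adjustment is needed.

P1 1; P2 5; P3 4; P4 2; P5 3; P6 2; P7 2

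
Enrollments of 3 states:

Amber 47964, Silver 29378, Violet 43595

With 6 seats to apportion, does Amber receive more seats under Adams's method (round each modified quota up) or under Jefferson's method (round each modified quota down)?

Jefferson

Adams: Amber 2, Silver 2, Violet 2.
Jefferson: Amber 3, Silver 1, Violet 2.
Amber gets 2 under Adams and 3 under Jefferson.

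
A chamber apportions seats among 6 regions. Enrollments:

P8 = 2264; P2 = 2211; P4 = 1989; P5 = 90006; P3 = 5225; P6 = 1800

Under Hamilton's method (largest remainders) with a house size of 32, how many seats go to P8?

1

Standard divisor: 103495 ÷ 32 ≈ 3234.219.
Standard quotas: P8 0.7000, P2 0.6836, P4 0.6150, P5 27.8293, P3 1.6155, P6 0.5565.
Lower quotas: P8 0, P2 0, P4 0, P5 27, P3 1, P6 0 (sum 28, leaving 4 seats).
Remainders in descending order: P5 0.8293, P8 0.7000, P2 0.6836, P3 0.6155, P4 0.6150, P6 0.5565.
The surplus seats go to P5, P8, P2, P3.
P8 receives 1.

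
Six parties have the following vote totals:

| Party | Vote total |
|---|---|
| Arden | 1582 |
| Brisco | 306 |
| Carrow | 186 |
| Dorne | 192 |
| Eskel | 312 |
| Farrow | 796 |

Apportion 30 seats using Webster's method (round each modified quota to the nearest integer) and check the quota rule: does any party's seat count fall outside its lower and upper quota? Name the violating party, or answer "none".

Standard quotas: Arden 14.066, Brisco 2.721, Carrow 1.654, Dorne 1.707, Eskel 2.774, Farrow 7.078.
Webster allocation: Arden 13, Brisco 3, Carrow 2, Dorne 2, Eskel 3, Farrow 7.
Arden has quota 14.066 (lower 14, upper 15) but receives 13 — outside the quota interval.

Arden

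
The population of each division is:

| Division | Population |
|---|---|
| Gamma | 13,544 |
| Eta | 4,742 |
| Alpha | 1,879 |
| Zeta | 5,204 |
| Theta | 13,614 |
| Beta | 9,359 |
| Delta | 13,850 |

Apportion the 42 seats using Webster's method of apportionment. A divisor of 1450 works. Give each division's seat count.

With modified divisor 1450: modified quotas Gamma 9.341, Eta 3.270, Alpha 1.296, Zeta 3.589, Theta 9.389, Beta 6.454, Delta 9.552.
Rounding to the nearest integer: Gamma 9, Eta 3, Alpha 1, Zeta 4, Theta 9, Beta 6, Delta 10 (total 42).

Gamma 9, Eta 3, Alpha 1, Zeta 4, Theta 9, Beta 6, Delta 10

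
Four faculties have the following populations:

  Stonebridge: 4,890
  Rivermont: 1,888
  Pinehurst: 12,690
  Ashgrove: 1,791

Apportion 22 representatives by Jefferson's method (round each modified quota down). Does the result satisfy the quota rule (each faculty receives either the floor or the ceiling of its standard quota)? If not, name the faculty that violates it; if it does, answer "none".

Standard quotas: Stonebridge 5.060, Rivermont 1.954, Pinehurst 13.132, Ashgrove 1.853.
Jefferson allocation: Stonebridge 5, Rivermont 2, Pinehurst 14, Ashgrove 1.
Every allocation lies between the lower and upper quota.

none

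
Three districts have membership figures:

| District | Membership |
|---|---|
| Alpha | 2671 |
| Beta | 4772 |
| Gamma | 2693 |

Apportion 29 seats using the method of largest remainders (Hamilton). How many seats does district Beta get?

14

Standard divisor: 10136 ÷ 29 ≈ 349.517.
Standard quotas: Alpha 7.642, Beta 13.653, Gamma 7.705.
Lower quotas: Alpha 7, Beta 13, Gamma 7 (sum 27, leaving 2 seats).
Remainders in descending order: Gamma 0.705, Beta 0.653, Alpha 0.642.
The surplus seats go to Gamma, Beta.
Beta receives 14.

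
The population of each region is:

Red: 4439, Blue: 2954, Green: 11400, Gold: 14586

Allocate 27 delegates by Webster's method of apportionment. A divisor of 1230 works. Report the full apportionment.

With modified divisor 1230: modified quotas Red 3.609, Blue 2.402, Green 9.268, Gold 11.859.
Rounding to the nearest integer: Red 4, Blue 2, Green 9, Gold 12 (total 27).

Red: 4; Blue: 2; Green: 9; Gold: 12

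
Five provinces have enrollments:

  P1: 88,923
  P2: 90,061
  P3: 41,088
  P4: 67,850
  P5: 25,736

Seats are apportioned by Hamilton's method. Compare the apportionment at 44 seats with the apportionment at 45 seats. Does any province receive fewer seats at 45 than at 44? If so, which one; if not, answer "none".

P5

At 44 seats: P1 12, P2 13, P3 6, P4 9, P5 4.
At 45 seats: P1 13, P2 13, P3 6, P4 10, P5 3.
P5 drops from 4 to 3.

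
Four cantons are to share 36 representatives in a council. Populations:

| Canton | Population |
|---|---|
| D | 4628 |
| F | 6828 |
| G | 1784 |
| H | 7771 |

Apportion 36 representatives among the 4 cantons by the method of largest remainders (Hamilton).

D 8, F 12, G 3, H 13

The standard divisor is 21011/36 ≈ 583.639.
Standard quotas: D 7.9296, F 11.6990, G 3.0567, H 13.3147.
Lower quotas: D 7, F 11, G 3, H 13 (sum 34, leaving 2 seats).
Remainders in descending order: D 0.9296, F 0.6990, H 0.3147, G 0.0567.
Largest remainders: D, F receive the extra seats.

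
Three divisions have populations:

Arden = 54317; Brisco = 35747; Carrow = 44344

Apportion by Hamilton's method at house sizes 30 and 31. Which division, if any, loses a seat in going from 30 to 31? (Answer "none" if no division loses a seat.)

none

At 30 seats: Arden 12, Brisco 8, Carrow 10.
At 31 seats: Arden 13, Brisco 8, Carrow 10.
No division's allocation decreased.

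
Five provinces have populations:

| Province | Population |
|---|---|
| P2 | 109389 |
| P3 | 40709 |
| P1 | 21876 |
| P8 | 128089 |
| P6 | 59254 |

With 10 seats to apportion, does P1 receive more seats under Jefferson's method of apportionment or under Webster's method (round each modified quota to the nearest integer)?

Jefferson: P2 3, P3 1, P1 0, P8 4, P6 2.
Webster: P2 3, P3 1, P1 1, P8 3, P6 2.
P1 gets 0 under Jefferson and 1 under Webster.

Webster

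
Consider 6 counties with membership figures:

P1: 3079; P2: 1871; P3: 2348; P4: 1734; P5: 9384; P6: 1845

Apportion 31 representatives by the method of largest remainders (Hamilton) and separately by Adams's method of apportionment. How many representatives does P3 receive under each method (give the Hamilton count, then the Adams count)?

Hamilton: P1 5, P2 3, P3 3, P4 3, P5 14, P6 3.
Adams: P1 5, P2 3, P3 4, P4 3, P5 13, P6 3.
P3 gets 3 under Hamilton and 4 under Adams.

3 and 4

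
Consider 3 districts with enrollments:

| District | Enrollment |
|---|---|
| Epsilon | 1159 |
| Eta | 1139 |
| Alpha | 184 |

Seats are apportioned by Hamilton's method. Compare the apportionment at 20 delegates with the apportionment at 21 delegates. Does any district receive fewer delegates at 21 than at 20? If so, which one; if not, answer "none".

At 20 seats: Epsilon 9, Eta 9, Alpha 2.
At 21 seats: Epsilon 10, Eta 10, Alpha 1.
Alpha drops from 2 to 1.

Alpha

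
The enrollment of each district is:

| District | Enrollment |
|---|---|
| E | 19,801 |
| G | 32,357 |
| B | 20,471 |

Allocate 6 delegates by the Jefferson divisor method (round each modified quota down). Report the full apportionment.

E 1, G 3, B 2

Standard divisor 72629/6 ≈ 12104.833; standard quotas: E 1.636, G 2.673, B 1.691.
Rounding down gives 1, 2, 1 = 4 seats, so the divisor must be adjusted.
With modified divisor 10100: modified quotas E 1.960, G 3.204, B 2.027.
Rounding down: E 1, G 3, B 2 (total 6).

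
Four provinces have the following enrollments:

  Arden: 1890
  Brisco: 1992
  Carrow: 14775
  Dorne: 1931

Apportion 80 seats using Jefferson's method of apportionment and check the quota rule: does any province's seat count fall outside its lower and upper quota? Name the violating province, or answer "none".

Standard quotas: Arden 7.344, Brisco 7.740, Carrow 57.412, Dorne 7.503.
Jefferson allocation: Arden 7, Brisco 7, Carrow 59, Dorne 7.
Carrow has quota 57.412 (lower 57, upper 58) but receives 59 — outside the quota interval.

Carrow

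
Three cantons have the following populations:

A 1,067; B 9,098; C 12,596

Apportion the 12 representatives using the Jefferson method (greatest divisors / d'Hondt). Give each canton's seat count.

A: 0; B: 5; C: 7

Standard divisor 22761/12 ≈ 1896.75; standard quotas: A 0.563, B 4.797, C 6.641.
Rounding down gives 0, 4, 6 = 10 seats, so the divisor must be adjusted.
With modified divisor 1700: modified quotas A 0.628, B 5.352, C 7.409.
Rounding down: A 0, B 5, C 7 (total 12).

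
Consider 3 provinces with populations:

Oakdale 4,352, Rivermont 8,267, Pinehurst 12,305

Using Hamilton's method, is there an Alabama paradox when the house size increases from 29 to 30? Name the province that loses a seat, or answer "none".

none

At 29 seats: Oakdale 5, Rivermont 10, Pinehurst 14.
At 30 seats: Oakdale 5, Rivermont 10, Pinehurst 15.
No province's allocation decreased.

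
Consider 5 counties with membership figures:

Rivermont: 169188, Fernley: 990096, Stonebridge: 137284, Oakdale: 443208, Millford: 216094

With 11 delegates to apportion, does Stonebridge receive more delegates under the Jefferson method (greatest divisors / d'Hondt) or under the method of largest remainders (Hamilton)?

Jefferson: Rivermont 1, Fernley 6, Stonebridge 0, Oakdale 3, Millford 1.
Hamilton: Rivermont 1, Fernley 6, Stonebridge 1, Oakdale 2, Millford 1.
Stonebridge gets 0 under Jefferson and 1 under Hamilton.

Hamilton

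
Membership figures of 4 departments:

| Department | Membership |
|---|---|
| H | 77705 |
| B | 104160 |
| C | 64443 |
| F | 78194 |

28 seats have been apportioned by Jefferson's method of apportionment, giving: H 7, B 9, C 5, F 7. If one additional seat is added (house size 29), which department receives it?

Priority for the next seat is population ÷ (current seats + 1).
Priorities: H 9713.125, B 10416.000, C 10740.500, F 9774.250.
Highest priority: C.

C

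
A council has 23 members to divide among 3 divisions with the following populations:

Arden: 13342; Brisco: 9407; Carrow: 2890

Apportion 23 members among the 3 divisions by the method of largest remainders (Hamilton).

Arden=12, Brisco=8, Carrow=3

Total 25639; standard divisor 25639/23 ≈ 1114.739.
Standard quotas: Arden 11.9687, Brisco 8.4387, Carrow 2.5925.
Lower quotas: Arden 11, Brisco 8, Carrow 2 (sum 21, leaving 2 seats).
Remainders in descending order: Arden 0.9687, Carrow 0.5925, Brisco 0.4387.
The surplus seats go to Arden, Carrow.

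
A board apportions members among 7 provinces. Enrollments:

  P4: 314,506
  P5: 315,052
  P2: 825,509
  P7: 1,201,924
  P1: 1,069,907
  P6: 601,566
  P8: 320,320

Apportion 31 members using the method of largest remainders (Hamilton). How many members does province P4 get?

2

Total 4648784; standard divisor 4648784/31 ≈ 149960.774.
Standard quotas: P4 2.0973, P5 2.1009, P2 5.5048, P7 8.0149, P1 7.1346, P6 4.0115, P8 2.1360.
Lower quotas: P4 2, P5 2, P2 5, P7 8, P1 7, P6 4, P8 2 (sum 30, leaving 1 seat).
Remainders in descending order: P2 0.5048, P8 0.1360, P1 0.1346, P5 0.1009, P4 0.0973, P7 0.0149, P6 0.0115.
The surplus seat goes to P2.
P4 receives 2.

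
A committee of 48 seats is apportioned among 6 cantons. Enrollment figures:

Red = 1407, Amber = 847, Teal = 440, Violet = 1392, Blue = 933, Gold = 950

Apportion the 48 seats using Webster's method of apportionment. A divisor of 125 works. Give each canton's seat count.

Red 11, Amber 7, Teal 4, Violet 11, Blue 7, Gold 8

With modified divisor 125: modified quotas Red 11.256, Amber 6.776, Teal 3.520, Violet 11.136, Blue 7.464, Gold 7.600.
Rounding to the nearest integer: Red 11, Amber 7, Teal 4, Violet 11, Blue 7, Gold 8 (total 48).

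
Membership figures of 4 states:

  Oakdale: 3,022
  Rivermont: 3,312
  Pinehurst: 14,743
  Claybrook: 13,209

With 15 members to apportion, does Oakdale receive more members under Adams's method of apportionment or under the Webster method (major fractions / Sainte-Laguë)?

Adams

Adams: Oakdale 2, Rivermont 2, Pinehurst 6, Claybrook 5.
Webster: Oakdale 1, Rivermont 1, Pinehurst 7, Claybrook 6.
Oakdale gets 2 under Adams and 1 under Webster.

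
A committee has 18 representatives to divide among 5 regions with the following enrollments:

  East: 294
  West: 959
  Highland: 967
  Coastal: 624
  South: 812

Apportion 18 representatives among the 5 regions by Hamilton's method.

Total 3656; standard divisor 3656/18 ≈ 203.111.
Standard quotas: East 1.447, West 4.722, Highland 4.761, Coastal 3.072, South 3.998.
Lower quotas: East 1, West 4, Highland 4, Coastal 3, South 3 (sum 15, leaving 3 seats).
Remainders in descending order: South 0.998, Highland 0.761, West 0.722, East 0.447, Coastal 0.072.
Largest remainders: South, Highland, West receive the extra seats.

East: 1; West: 5; Highland: 5; Coastal: 3; South: 4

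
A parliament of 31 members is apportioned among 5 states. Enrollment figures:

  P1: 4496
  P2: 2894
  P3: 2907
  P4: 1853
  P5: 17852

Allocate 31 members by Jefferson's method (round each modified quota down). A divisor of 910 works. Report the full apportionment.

With modified divisor 910: modified quotas P1 4.941, P2 3.180, P3 3.195, P4 2.036, P5 19.618.
Rounding down: P1 4, P2 3, P3 3, P4 2, P5 19 (total 31).

P1=4, P2=3, P3=3, P4=2, P5=19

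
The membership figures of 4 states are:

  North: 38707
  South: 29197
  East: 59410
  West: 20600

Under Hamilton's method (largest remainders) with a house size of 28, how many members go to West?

4

The standard divisor is 147914/28 ≈ 5282.643.
Standard quotas: North 7.3272, South 5.5270, East 11.2463, West 3.8996.
Lower quotas: North 7, South 5, East 11, West 3 (sum 26, leaving 2 seats).
Remainders in descending order: West 0.8996, South 0.5270, North 0.3272, East 0.2463.
Largest remainders: West, South receive the extra seats.
West receives 4.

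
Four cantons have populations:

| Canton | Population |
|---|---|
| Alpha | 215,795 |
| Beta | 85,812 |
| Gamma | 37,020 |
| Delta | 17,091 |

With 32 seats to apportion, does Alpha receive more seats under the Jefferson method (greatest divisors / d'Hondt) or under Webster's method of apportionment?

Jefferson

Jefferson: Alpha 20, Beta 8, Gamma 3, Delta 1.
Webster: Alpha 19, Beta 8, Gamma 3, Delta 2.
Alpha gets 20 under Jefferson and 19 under Webster.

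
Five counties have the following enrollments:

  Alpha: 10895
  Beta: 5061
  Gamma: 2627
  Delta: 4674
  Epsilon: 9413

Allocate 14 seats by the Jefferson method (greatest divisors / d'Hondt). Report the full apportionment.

Standard divisor 32670/14 ≈ 2333.571; standard quotas: Alpha 4.669, Beta 2.169, Gamma 1.126, Delta 2.003, Epsilon 4.034.
Rounding down gives 4, 2, 1, 2, 4 = 13 seats, so the divisor must be adjusted.
With modified divisor 2000: modified quotas Alpha 5.447, Beta 2.530, Gamma 1.313, Delta 2.337, Epsilon 4.707.
Rounding down: Alpha 5, Beta 2, Gamma 1, Delta 2, Epsilon 4 (total 14).

Alpha 5, Beta 2, Gamma 1, Delta 2, Epsilon 4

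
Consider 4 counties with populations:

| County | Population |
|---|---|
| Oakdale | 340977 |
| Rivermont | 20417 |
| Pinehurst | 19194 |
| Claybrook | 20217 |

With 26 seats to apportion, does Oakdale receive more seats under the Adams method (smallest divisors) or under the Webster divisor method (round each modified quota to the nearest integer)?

Webster

Adams: Oakdale 20, Rivermont 2, Pinehurst 2, Claybrook 2.
Webster: Oakdale 23, Rivermont 1, Pinehurst 1, Claybrook 1.
Oakdale gets 20 under Adams and 23 under Webster.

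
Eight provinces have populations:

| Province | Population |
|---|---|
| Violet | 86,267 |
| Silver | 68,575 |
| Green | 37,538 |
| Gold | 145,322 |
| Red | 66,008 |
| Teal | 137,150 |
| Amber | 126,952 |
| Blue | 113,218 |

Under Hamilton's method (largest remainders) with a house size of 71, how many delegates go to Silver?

6

The standard divisor is 781030/71 ≈ 11000.423.
Standard quotas: Violet 7.8422, Silver 6.2339, Green 3.4124, Gold 13.2106, Red 6.0005, Teal 12.4677, Amber 11.5406, Blue 10.2922.
Lower quotas: Violet 7, Silver 6, Green 3, Gold 13, Red 6, Teal 12, Amber 11, Blue 10 (sum 68, leaving 3 seats).
Remainders in descending order: Violet 0.8422, Amber 0.5406, Teal 0.4677, Green 0.4124, Blue 0.2922, Silver 0.2339, Gold 0.2106, Red 0.0005.
The surplus seats go to Violet, Amber, Teal.
Silver receives 6.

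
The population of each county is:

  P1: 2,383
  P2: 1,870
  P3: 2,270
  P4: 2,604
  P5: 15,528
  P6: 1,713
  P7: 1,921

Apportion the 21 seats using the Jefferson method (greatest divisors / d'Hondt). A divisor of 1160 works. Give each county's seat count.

With modified divisor 1160: modified quotas P1 2.054, P2 1.612, P3 1.957, P4 2.245, P5 13.386, P6 1.477, P7 1.656.
Rounding down: P1 2, P2 1, P3 1, P4 2, P5 13, P6 1, P7 1 (total 21).

P1: 2, P2: 1, P3: 1, P4: 2, P5: 13, P6: 1, P7: 1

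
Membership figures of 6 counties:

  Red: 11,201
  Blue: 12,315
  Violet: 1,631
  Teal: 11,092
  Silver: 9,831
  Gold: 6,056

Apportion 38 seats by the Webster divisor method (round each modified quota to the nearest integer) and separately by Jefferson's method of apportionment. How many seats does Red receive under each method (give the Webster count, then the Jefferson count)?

8 and 9

Webster: Red 8, Blue 9, Violet 1, Teal 8, Silver 7, Gold 5.
Jefferson: Red 9, Blue 9, Violet 1, Teal 8, Silver 7, Gold 4.
Red gets 8 under Webster and 9 under Jefferson.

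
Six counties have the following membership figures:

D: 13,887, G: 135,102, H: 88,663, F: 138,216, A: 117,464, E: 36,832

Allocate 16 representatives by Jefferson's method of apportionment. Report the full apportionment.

Standard divisor 530164/16 ≈ 33135.25; standard quotas: D 0.419, G 4.077, H 2.676, F 4.171, A 3.545, E 1.112.
Rounding down gives 0, 4, 2, 4, 3, 1 = 14 seats, so the divisor must be adjusted.
With modified divisor 28500: modified quotas D 0.487, G 4.740, H 3.111, F 4.850, A 4.122, E 1.292.
Rounding down: D 0, G 4, H 3, F 4, A 4, E 1 (total 16).

D: 0, G: 4, H: 3, F: 4, A: 4, E: 1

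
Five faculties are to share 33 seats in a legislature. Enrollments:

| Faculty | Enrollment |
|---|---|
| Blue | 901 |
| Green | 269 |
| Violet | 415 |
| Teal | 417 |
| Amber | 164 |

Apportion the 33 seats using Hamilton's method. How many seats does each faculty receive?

Total 2166; standard divisor 2166/33 ≈ 65.636.
Standard quotas: Blue 13.727, Green 4.098, Violet 6.323, Teal 6.353, Amber 2.499.
Lower quotas: Blue 13, Green 4, Violet 6, Teal 6, Amber 2 (sum 31, leaving 2 seats).
Remainders in descending order: Blue 0.727, Amber 0.499, Teal 0.353, Violet 0.323, Green 0.098.
Largest remainders: Blue, Amber receive the extra seats.

Blue 14; Green 4; Violet 6; Teal 6; Amber 3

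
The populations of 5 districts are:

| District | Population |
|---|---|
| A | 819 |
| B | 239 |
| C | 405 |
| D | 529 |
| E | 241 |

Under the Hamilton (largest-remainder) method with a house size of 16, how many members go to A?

The standard divisor is 2233/16 ≈ 139.562.
Standard quotas: A 5.868, B 1.712, C 2.902, D 3.790, E 1.727.
Lower quotas: A 5, B 1, C 2, D 3, E 1 (sum 12, leaving 4 seats).
Remainders in descending order: C 0.902, A 0.868, D 0.790, E 0.727, B 0.712.
The surplus seats go to C, A, D, E.
A receives 6.

6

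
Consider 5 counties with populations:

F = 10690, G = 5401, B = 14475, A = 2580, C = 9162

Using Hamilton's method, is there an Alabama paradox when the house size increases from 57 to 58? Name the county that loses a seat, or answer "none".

At 57 seats: F 14, G 7, B 20, A 4, C 12.
At 58 seats: F 15, G 7, B 20, A 3, C 13.
A drops from 4 to 3.

A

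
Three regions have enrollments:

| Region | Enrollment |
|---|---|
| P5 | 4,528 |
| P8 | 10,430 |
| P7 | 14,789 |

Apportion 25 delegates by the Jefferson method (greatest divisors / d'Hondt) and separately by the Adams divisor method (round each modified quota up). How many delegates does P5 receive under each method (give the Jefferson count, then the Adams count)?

3 and 4

Jefferson: P5 3, P8 9, P7 13.
Adams: P5 4, P8 9, P7 12.
P5 gets 3 under Jefferson and 4 under Adams.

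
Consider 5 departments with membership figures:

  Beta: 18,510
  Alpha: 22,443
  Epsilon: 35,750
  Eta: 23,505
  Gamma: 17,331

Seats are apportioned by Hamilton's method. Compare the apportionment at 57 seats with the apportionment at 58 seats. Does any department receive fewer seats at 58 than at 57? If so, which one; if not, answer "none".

At 57 seats: Beta 9, Alpha 11, Epsilon 17, Eta 11, Gamma 9.
At 58 seats: Beta 9, Alpha 11, Epsilon 18, Eta 12, Gamma 8.
Gamma drops from 9 to 8.

Gamma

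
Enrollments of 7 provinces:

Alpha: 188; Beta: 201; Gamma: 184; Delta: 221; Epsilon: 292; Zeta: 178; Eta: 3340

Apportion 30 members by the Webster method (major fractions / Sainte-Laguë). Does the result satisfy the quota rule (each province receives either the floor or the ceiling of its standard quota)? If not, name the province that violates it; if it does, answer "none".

Standard quotas: Alpha 1.225, Beta 1.310, Gamma 1.199, Delta 1.440, Epsilon 1.903, Zeta 1.160, Eta 21.764.
Webster allocation: Alpha 1, Beta 1, Gamma 1, Delta 1, Epsilon 2, Zeta 1, Eta 23.
Eta has quota 21.764 (lower 21, upper 22) but receives 23 — outside the quota interval.

Eta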